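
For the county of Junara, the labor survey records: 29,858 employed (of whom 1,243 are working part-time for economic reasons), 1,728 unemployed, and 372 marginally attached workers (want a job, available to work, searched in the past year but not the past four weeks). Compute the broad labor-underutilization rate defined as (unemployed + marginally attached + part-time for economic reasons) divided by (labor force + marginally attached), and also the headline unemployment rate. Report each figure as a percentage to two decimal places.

Broad underutilization rate ≈ 10.46%; headline unemployment rate ≈ 5.47%.

Labor force = 29,858 + 1,728 = 31,586.
Numerator = 1,728 + 372 + 1,243 = 3,343.
Denominator = 31,586 + 372 = 31,958.
Broad rate = 3,343 / 31,958 = 10.46%.
Headline unemployment rate = 1,728 / 31,586 = 5.47%.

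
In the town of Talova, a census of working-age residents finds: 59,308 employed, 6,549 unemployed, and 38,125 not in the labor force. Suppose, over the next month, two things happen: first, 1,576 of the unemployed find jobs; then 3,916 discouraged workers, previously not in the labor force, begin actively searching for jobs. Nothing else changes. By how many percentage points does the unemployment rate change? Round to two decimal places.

The unemployment rate changes by +2.80 percentage points.

Initially, labor force = 59,308 + 6,549 = 65,857, so u = 6,549/65,857 = 9.94%.
After the first change, unemployed falls and employed rises by 1,576; labor force unchanged → E = 60,884, U = 4,973, labor force = 65,857.
After the second change, unemployed and labor force both rise by 3,916 → E = 60,884, U = 8,889, labor force = 69,773.
New unemployment rate = 8,889 / 69,773 = 12.74%.
Change = 12.74% − 9.94% = +2.80 percentage points.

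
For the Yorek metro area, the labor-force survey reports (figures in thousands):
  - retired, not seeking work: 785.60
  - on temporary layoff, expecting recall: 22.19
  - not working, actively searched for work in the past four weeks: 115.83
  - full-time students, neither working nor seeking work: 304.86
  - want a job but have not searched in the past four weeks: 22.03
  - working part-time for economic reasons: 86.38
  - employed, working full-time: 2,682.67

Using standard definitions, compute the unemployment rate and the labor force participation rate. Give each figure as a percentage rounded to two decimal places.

Employed = 86.38 + 2,682.67 = 2,769.05 thousand (anyone who worked, including part-time for economic reasons, counts as employed).
Unemployed = 22.19 + 115.83 = 138.02 thousand (jobless and actively searching, or on temporary layoff).
Labor force = 2,769.05 + 138.02 = 2,907.07 thousand.
Not in labor force = 785.60 + 304.86 + 22.03 = 1,112.49 thousand (those not working and not actively searching are outside the labor force — including those who want a job but have given up searching).
Civilian working-age population = 2,907.07 + 1,112.49 = 4,019.56 thousand.
Unemployment rate = 138.02 / 2,907.07 = 4.75%.
Labor force participation rate = 2,907.07 / 4,019.56 = 72.32%.

Unemployment rate ≈ 4.75%; labor force participation rate ≈ 72.32%.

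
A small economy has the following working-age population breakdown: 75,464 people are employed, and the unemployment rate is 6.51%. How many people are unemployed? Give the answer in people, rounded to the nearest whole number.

Let U be the number unemployed. The labor force is E + U, and U/(E+U) = 0.0651.
So U = 0.0651 × 75,464 / (1 − 0.0651) = 4912.71 / 0.9349 ≈ 5,255.

About 5,255 are unemployed.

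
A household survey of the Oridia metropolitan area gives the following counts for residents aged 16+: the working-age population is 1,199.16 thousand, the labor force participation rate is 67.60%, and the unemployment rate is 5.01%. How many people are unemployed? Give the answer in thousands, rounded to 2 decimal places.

Labor force = 0.6760 × 1,199.16 = 810.63 thousand.
Unemployed = 0.0501 × 810.63 ≈ 40.61 thousand.

About 40.61 thousand are unemployed.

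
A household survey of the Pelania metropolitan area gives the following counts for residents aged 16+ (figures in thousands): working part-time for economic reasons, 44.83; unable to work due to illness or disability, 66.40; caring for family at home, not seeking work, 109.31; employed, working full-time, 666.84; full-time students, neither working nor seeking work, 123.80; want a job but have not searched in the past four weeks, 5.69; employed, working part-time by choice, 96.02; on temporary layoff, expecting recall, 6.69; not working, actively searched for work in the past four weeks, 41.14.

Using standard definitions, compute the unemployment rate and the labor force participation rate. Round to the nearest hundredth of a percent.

Unemployment rate ≈ 5.59%; labor force participation rate ≈ 73.71%.

Employed = 44.83 + 666.84 + 96.02 = 807.69 thousand (anyone who worked, including part-time for economic reasons, counts as employed).
Unemployed = 6.69 + 41.14 = 47.83 thousand (jobless and actively searching, or on temporary layoff).
Labor force = 807.69 + 47.83 = 855.52 thousand.
Not in labor force = 66.40 + 109.31 + 123.80 + 5.69 = 305.20 thousand (those not working and not actively searching are outside the labor force — including those who want a job but have given up searching).
Civilian working-age population = 855.52 + 305.20 = 1,160.72 thousand.
Unemployment rate = 47.83 / 855.52 = 5.59%.
Labor force participation rate = 855.52 / 1,160.72 = 73.71%.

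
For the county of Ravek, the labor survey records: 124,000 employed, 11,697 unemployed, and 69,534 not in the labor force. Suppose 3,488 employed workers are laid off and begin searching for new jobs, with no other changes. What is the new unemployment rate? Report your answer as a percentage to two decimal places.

New unemployment rate ≈ 11.19%.

Initially, labor force = 124,000 + 11,697 = 135,697, so u = 11,697/135,697 = 8.62%.
After the change, employed falls and unemployed rises by 3,488; labor force unchanged → E = 120,512, U = 15,185, labor force = 135,697.
New unemployment rate = 15,185 / 135,697 = 11.19%.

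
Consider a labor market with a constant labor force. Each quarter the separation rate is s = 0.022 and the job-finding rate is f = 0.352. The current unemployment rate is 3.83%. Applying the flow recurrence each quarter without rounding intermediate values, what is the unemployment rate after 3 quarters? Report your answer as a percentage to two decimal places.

Unemployment rate after three quarters ≈ 5.38%.

With a fixed labor force, u_{t+1} = u_t + s·(1−u_t) − f·u_t = u_t·(1−s−f) + s.
Here 1−s−f = 0.626 and s = 0.022.
u_1 = 0.038300 × 0.626 + 0.022 = 0.045976.
u_2 = 0.045976 × 0.626 + 0.022 = 0.050781.
u_3 = 0.050781 × 0.626 + 0.022 = 0.053789.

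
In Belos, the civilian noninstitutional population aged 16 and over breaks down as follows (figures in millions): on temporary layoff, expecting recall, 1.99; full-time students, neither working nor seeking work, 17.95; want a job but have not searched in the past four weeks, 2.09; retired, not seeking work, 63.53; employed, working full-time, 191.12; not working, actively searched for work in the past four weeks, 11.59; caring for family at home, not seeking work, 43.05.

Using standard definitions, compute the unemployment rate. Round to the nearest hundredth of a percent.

Unemployment rate ≈ 6.63%.

Employed = 191.12 million.
Unemployed = 1.99 + 11.59 = 13.58 million (jobless and actively searching, or on temporary layoff).
Labor force = 191.12 + 13.58 = 204.70 million.
Unemployment rate = 13.58 / 204.70 = 6.63%.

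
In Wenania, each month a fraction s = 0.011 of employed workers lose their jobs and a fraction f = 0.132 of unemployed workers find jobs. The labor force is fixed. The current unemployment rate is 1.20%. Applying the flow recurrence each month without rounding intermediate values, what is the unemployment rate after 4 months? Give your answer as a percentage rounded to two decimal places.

With a fixed labor force, u_{t+1} = u_t + s·(1−u_t) − f·u_t = u_t·(1−s−f) + s.
Here 1−s−f = 0.857 and s = 0.011.
u_1 = 0.012000 × 0.857 + 0.011 = 0.021284.
u_2 = 0.021284 × 0.857 + 0.011 = 0.029240.
u_3 = 0.029240 × 0.857 + 0.011 = 0.036059.
u_4 = 0.036059 × 0.857 + 0.011 = 0.041903.

Unemployment rate after four months ≈ 4.19%.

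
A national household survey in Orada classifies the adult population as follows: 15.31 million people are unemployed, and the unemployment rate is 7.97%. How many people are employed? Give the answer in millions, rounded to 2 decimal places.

About 176.79 million are employed.

Labor force = U / u = 15.31 / 0.0797 ≈ 192.10 million.
Employed = labor force − unemployed = 192.10 − 15.31 = 176.79 million.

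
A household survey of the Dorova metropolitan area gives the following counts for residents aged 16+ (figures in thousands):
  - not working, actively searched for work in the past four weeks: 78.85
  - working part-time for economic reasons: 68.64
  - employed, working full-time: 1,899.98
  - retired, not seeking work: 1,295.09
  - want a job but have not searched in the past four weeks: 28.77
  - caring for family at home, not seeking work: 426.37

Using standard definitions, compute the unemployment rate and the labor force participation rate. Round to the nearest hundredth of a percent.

Employed = 68.64 + 1,899.98 = 1,968.62 thousand (anyone who worked, including part-time for economic reasons, counts as employed).
Unemployed = 78.85 thousand.
Labor force = 1,968.62 + 78.85 = 2,047.47 thousand.
Not in labor force = 1,295.09 + 28.77 + 426.37 = 1,750.23 thousand (those not working and not actively searching are outside the labor force — including those who want a job but have given up searching).
Civilian working-age population = 2,047.47 + 1,750.23 = 3,797.70 thousand.
Unemployment rate = 78.85 / 2,047.47 = 3.85%.
Labor force participation rate = 2,047.47 / 3,797.70 = 53.91%.

Unemployment rate ≈ 3.85%; labor force participation rate ≈ 53.91%.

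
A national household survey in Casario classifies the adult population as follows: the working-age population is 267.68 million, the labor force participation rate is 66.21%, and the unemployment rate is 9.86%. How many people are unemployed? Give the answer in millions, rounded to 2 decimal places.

Labor force = 0.6621 × 267.68 = 177.23 million.
Unemployed = 0.0986 × 177.23 ≈ 17.47 million.

About 17.47 million are unemployed.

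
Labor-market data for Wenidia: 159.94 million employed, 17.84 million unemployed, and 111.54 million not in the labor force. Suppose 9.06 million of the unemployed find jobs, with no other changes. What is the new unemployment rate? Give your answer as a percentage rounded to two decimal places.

New unemployment rate ≈ 4.94%.

Initially, labor force = 159.94 + 17.84 = 177.78 million, so u = 17.84/177.78 = 10.03%.
After the change, unemployed falls and employed rises by 9.06; labor force unchanged → E = 169.00, U = 8.78, labor force = 177.78 million.
New unemployment rate = 8.78 / 177.78 = 4.94%.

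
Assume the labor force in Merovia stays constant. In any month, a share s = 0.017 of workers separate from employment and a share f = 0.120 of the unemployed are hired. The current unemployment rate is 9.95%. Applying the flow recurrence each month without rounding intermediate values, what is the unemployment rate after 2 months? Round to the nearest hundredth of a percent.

Unemployment rate after two months ≈ 10.58%.

With a fixed labor force, u_{t+1} = u_t + s·(1−u_t) − f·u_t = u_t·(1−s−f) + s.
Here 1−s−f = 0.863 and s = 0.017.
u_1 = 0.099500 × 0.863 + 0.017 = 0.102869.
u_2 = 0.102869 × 0.863 + 0.017 = 0.105776.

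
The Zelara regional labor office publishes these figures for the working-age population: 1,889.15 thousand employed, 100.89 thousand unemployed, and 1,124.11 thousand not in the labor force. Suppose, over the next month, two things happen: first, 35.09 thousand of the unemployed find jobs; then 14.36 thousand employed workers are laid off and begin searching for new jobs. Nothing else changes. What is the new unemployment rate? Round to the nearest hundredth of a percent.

New unemployment rate ≈ 4.03%.

Initially, labor force = 1,889.15 + 100.89 = 1,990.04 thousand, so u = 100.89/1,990.04 = 5.07%.
After the first change, unemployed falls and employed rises by 35.09; labor force unchanged → E = 1,924.24, U = 65.80, labor force = 1,990.04 thousand.
After the second change, employed falls and unemployed rises by 14.36; labor force unchanged → E = 1,909.88, U = 80.16, labor force = 1,990.04 thousand.
New unemployment rate = 80.16 / 1,990.04 = 4.03%.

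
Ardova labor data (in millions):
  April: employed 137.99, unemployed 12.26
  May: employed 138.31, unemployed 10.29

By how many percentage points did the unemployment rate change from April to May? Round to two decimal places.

The unemployment rate changed by −1.24 percentage points.

April: labor force = 137.99 + 12.26 = 150.25; u = 12.26/150.25 = 8.16%.
May: labor force = 138.31 + 10.29 = 148.60; u = 10.29/148.60 = 6.92%.
Change = 6.92% − 8.16% = −1.24 pp.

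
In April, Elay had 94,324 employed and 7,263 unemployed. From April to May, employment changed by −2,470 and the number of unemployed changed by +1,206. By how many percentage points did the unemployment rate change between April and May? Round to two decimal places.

April: labor force = 94,324 + 7,263 = 101,587; u = 7,263/101,587 = 7.15%.
May: labor force = 91,854 + 8,469 = 100,323; u = 8,469/100,323 = 8.44%.
Change = 8.44% − 7.15% = +1.29 pp.

The unemployment rate changed by +1.29 percentage points.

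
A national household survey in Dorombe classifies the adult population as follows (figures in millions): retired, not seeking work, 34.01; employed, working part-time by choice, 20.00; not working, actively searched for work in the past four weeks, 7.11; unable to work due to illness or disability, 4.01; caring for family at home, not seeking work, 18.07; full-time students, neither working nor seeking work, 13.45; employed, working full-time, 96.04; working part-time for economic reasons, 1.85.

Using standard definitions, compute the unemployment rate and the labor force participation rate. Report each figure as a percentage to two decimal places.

Unemployment rate ≈ 5.69%; labor force participation rate ≈ 64.25%.

Employed = 20.00 + 96.04 + 1.85 = 117.89 million (anyone who worked, including part-time for economic reasons, counts as employed).
Unemployed = 7.11 million.
Labor force = 117.89 + 7.11 = 125.00 million.
Not in labor force = 34.01 + 4.01 + 18.07 + 13.45 = 69.54 million (those not working and not actively searching are outside the labor force).
Civilian working-age population = 125.00 + 69.54 = 194.54 million.
Unemployment rate = 7.11 / 125.00 = 5.69%.
Labor force participation rate = 125.00 / 194.54 = 64.25%.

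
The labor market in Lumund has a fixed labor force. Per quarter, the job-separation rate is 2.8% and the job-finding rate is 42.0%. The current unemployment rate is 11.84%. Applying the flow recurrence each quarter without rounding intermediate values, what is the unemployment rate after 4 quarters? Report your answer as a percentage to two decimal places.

Unemployment rate after four quarters ≈ 6.77%.

With a fixed labor force, u_{t+1} = u_t + s·(1−u_t) − f·u_t = u_t·(1−s−f) + s.
Here 1−s−f = 0.552 and s = 0.028.
u_1 = 0.118400 × 0.552 + 0.028 = 0.093357.
u_2 = 0.093357 × 0.552 + 0.028 = 0.079533.
u_3 = 0.079533 × 0.552 + 0.028 = 0.071902.
u_4 = 0.071902 × 0.552 + 0.028 = 0.067690.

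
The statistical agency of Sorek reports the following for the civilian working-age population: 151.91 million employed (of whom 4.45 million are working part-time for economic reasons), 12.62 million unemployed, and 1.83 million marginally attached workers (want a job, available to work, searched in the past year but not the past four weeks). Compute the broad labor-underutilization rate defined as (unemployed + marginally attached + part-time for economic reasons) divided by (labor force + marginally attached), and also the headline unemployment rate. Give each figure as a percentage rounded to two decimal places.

Broad underutilization rate ≈ 11.36%; headline unemployment rate ≈ 7.67%.

Labor force = 151.91 + 12.62 = 164.53 million.
Numerator = 12.62 + 1.83 + 4.45 = 18.90 million.
Denominator = 164.53 + 1.83 = 166.36 million.
Broad rate = 18.90 / 166.36 = 11.36%.
Headline unemployment rate = 12.62 / 164.53 = 7.67%.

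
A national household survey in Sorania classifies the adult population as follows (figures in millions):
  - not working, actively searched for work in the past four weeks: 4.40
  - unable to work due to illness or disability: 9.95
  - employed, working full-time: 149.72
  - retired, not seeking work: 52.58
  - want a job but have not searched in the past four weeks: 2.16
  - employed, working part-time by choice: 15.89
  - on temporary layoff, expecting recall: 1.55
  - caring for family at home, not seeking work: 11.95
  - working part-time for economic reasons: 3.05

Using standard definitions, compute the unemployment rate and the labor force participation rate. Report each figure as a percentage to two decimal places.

Employed = 149.72 + 15.89 + 3.05 = 168.66 million (anyone who worked, including part-time for economic reasons, counts as employed).
Unemployed = 4.40 + 1.55 = 5.95 million (jobless and actively searching, or on temporary layoff).
Labor force = 168.66 + 5.95 = 174.61 million.
Not in labor force = 9.95 + 52.58 + 2.16 + 11.95 = 76.64 million (those not working and not actively searching are outside the labor force — including those who want a job but have given up searching).
Civilian working-age population = 174.61 + 76.64 = 251.25 million.
Unemployment rate = 5.95 / 174.61 = 3.41%.
Labor force participation rate = 174.61 / 251.25 = 69.50%.

Unemployment rate ≈ 3.41%; labor force participation rate ≈ 69.50%.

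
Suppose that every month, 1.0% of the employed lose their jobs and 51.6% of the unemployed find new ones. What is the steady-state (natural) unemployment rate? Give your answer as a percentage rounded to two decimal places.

Steady-state unemployment rate ≈ 1.90%.

At steady state the flows balance: s·E = f·U, so U/(E+U) = s/(s+f).
u* = 1.0 / (1.0 + 51.6) = 1.0 / 52.60 = 1.90%.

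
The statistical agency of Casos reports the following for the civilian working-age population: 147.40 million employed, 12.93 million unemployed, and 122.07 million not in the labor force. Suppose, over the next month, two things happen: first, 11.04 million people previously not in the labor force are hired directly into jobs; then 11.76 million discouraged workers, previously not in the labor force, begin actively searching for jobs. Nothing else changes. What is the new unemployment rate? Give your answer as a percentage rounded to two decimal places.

Initially, labor force = 147.40 + 12.93 = 160.33 million, so u = 12.93/160.33 = 8.06%.
After the first change, employed and labor force both rise by 11.04; unemployed unchanged → E = 158.44, U = 12.93, labor force = 171.37 million.
After the second change, unemployed and labor force both rise by 11.76 → E = 158.44, U = 24.69, labor force = 183.13 million.
New unemployment rate = 24.69 / 183.13 = 13.48%.

New unemployment rate ≈ 13.48%.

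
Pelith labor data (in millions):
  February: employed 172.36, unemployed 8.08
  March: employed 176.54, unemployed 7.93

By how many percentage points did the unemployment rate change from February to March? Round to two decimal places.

February: labor force = 172.36 + 8.08 = 180.44; u = 8.08/180.44 = 4.48%.
March: labor force = 176.54 + 7.93 = 184.47; u = 7.93/184.47 = 4.30%.
Change = 4.30% − 4.48% = −0.18 pp.

The unemployment rate changed by −0.18 percentage points.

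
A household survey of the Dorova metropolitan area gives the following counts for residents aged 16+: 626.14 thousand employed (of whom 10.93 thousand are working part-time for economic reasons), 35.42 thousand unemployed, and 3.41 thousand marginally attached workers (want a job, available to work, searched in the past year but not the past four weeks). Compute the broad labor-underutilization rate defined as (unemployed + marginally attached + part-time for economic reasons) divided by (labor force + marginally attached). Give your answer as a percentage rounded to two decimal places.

Broad underutilization rate ≈ 7.48%.

Labor force = 626.14 + 35.42 = 661.56 thousand.
Numerator = 35.42 + 3.41 + 10.93 = 49.76 thousand.
Denominator = 661.56 + 3.41 = 664.97 thousand.
Broad rate = 49.76 / 664.97 = 7.48%.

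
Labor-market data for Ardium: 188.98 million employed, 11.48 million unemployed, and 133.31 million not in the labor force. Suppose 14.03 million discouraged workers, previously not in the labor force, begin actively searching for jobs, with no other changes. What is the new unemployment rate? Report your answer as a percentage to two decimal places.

New unemployment rate ≈ 11.89%.

Initially, labor force = 188.98 + 11.48 = 200.46 million, so u = 11.48/200.46 = 5.73%.
After the change, unemployed and labor force both rise by 14.03 → E = 188.98, U = 25.51, labor force = 214.49 million.
New unemployment rate = 25.51 / 214.49 = 11.89%.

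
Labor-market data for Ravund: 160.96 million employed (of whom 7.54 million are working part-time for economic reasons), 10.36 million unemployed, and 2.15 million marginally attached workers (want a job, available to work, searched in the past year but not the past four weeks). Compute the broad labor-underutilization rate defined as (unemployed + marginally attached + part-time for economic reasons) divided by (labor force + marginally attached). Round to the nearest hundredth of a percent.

Labor force = 160.96 + 10.36 = 171.32 million.
Numerator = 10.36 + 2.15 + 7.54 = 20.05 million.
Denominator = 171.32 + 2.15 = 173.47 million.
Broad rate = 20.05 / 173.47 = 11.56%.

Broad underutilization rate ≈ 11.56%.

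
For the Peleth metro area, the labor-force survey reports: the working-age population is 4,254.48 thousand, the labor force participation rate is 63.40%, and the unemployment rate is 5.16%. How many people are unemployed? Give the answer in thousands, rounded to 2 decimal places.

Labor force = 0.6340 × 4,254.48 = 2,697.34 thousand.
Unemployed = 0.0516 × 2,697.34 ≈ 139.18 thousand.

About 139.18 thousand are unemployed.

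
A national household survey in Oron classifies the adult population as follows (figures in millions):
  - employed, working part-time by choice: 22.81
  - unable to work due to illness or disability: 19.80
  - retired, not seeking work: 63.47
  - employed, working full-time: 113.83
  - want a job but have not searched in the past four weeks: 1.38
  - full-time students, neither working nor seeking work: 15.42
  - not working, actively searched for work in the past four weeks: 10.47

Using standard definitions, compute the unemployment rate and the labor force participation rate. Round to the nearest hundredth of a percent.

Employed = 22.81 + 113.83 = 136.64 million.
Unemployed = 10.47 million.
Labor force = 136.64 + 10.47 = 147.11 million.
Not in labor force = 19.80 + 63.47 + 1.38 + 15.42 = 100.07 million (those not working and not actively searching are outside the labor force — including those who want a job but have given up searching).
Civilian working-age population = 147.11 + 100.07 = 247.18 million.
Unemployment rate = 10.47 / 147.11 = 7.12%.
Labor force participation rate = 147.11 / 247.18 = 59.52%.

Unemployment rate ≈ 7.12%; labor force participation rate ≈ 59.52%.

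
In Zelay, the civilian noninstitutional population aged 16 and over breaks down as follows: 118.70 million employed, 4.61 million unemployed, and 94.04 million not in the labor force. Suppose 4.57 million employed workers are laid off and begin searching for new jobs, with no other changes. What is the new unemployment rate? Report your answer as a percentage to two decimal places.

New unemployment rate ≈ 7.44%.

Initially, labor force = 118.70 + 4.61 = 123.31 million, so u = 4.61/123.31 = 3.74%.
After the change, employed falls and unemployed rises by 4.57; labor force unchanged → E = 114.13, U = 9.18, labor force = 123.31 million.
New unemployment rate = 9.18 / 123.31 = 7.44%.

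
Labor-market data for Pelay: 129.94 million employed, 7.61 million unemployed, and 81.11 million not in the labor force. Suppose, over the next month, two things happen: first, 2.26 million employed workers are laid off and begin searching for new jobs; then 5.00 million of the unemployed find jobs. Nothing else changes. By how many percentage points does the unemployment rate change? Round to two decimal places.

Initially, labor force = 129.94 + 7.61 = 137.55 million, so u = 7.61/137.55 = 5.53%.
After the first change, employed falls and unemployed rises by 2.26; labor force unchanged → E = 127.68, U = 9.87, labor force = 137.55 million.
After the second change, unemployed falls and employed rises by 5.00; labor force unchanged → E = 132.68, U = 4.87, labor force = 137.55 million.
New unemployment rate = 4.87 / 137.55 = 3.54%.
Change = 3.54% − 5.53% = −1.99 percentage points.

The unemployment rate changes by −1.99 percentage points.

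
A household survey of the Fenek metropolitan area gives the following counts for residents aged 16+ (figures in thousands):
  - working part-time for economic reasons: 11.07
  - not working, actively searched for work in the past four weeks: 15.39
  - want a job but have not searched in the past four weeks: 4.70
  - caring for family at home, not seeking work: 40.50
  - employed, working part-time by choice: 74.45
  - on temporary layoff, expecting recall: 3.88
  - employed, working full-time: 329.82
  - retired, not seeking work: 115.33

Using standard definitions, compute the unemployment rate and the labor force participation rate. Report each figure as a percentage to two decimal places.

Unemployment rate ≈ 4.43%; labor force participation rate ≈ 73.03%.

Employed = 11.07 + 74.45 + 329.82 = 415.34 thousand (anyone who worked, including part-time for economic reasons, counts as employed).
Unemployed = 15.39 + 3.88 = 19.27 thousand (jobless and actively searching, or on temporary layoff).
Labor force = 415.34 + 19.27 = 434.61 thousand.
Not in labor force = 4.70 + 40.50 + 115.33 = 160.53 thousand (those not working and not actively searching are outside the labor force — including those who want a job but have given up searching).
Civilian working-age population = 434.61 + 160.53 = 595.14 thousand.
Unemployment rate = 19.27 / 434.61 = 4.43%.
Labor force participation rate = 434.61 / 595.14 = 73.03%.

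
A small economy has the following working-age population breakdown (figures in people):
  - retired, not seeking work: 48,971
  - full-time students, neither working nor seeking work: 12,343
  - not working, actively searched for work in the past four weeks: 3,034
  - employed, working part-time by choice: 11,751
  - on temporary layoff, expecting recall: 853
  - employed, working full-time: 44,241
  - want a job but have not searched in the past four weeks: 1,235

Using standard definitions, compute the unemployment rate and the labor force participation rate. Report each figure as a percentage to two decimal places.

Unemployment rate ≈ 6.49%; labor force participation rate ≈ 48.91%.

Employed = 11,751 + 44,241 = 55,992.
Unemployed = 3,034 + 853 = 3,887 (jobless and actively searching, or on temporary layoff).
Labor force = 55,992 + 3,887 = 59,879.
Not in labor force = 48,971 + 12,343 + 1,235 = 62,549 (those not working and not actively searching are outside the labor force — including those who want a job but have given up searching).
Civilian working-age population = 59,879 + 62,549 = 122,428.
Unemployment rate = 3,887 / 59,879 = 6.49%.
Labor force participation rate = 59,879 / 122,428 = 48.91%.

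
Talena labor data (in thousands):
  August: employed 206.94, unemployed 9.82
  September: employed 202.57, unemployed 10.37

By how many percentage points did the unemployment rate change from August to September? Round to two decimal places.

August: labor force = 206.94 + 9.82 = 216.76; u = 9.82/216.76 = 4.53%.
September: labor force = 202.57 + 10.37 = 212.94; u = 10.37/212.94 = 4.87%.
Change = 4.87% − 4.53% = +0.34 pp.

The unemployment rate changed by +0.34 percentage points.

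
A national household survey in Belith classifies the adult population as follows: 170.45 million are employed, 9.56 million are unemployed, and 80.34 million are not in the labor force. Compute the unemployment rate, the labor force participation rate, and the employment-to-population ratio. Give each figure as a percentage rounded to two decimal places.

Unemployment rate ≈ 5.31%; labor force participation rate ≈ 69.14%; employment-population ratio ≈ 65.47%.

Labor force = employed + unemployed = 170.45 + 9.56 = 180.01 million.
Working-age population = 180.01 + 80.34 = 260.35 million.
Unemployment rate = 9.56 / 180.01 = 5.31%.
Labor force participation rate = 180.01 / 260.35 = 69.14%.
Employment-population ratio = 170.45 / 260.35 = 65.47%.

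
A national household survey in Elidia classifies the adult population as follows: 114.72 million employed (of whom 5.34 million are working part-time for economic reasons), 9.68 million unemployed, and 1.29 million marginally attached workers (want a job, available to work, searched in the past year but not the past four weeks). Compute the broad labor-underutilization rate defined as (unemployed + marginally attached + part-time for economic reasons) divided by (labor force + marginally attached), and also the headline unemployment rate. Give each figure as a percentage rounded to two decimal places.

Broad underutilization rate ≈ 12.98%; headline unemployment rate ≈ 7.78%.

Labor force = 114.72 + 9.68 = 124.40 million.
Numerator = 9.68 + 1.29 + 5.34 = 16.31 million.
Denominator = 124.40 + 1.29 = 125.69 million.
Broad rate = 16.31 / 125.69 = 12.98%.
Headline unemployment rate = 9.68 / 124.40 = 7.78%.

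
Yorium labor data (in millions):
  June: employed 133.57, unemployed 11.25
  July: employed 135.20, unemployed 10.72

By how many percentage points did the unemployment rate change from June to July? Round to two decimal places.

June: labor force = 133.57 + 11.25 = 144.82; u = 11.25/144.82 = 7.77%.
July: labor force = 135.20 + 10.72 = 145.92; u = 10.72/145.92 = 7.35%.
Change = 7.35% − 7.77% = −0.42 pp.

The unemployment rate changed by −0.42 percentage points.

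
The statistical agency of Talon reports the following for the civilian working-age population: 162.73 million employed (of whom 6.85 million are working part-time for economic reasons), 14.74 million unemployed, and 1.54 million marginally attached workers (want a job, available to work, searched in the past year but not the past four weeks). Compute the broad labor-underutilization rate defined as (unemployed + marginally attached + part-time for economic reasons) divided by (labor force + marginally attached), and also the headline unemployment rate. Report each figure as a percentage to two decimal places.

Broad underutilization rate ≈ 12.92%; headline unemployment rate ≈ 8.31%.

Labor force = 162.73 + 14.74 = 177.47 million.
Numerator = 14.74 + 1.54 + 6.85 = 23.13 million.
Denominator = 177.47 + 1.54 = 179.01 million.
Broad rate = 23.13 / 179.01 = 12.92%.
Headline unemployment rate = 14.74 / 177.47 = 8.31%.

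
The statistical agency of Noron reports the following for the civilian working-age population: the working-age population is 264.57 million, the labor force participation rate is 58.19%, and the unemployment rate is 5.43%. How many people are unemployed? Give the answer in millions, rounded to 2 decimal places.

Labor force = 0.5819 × 264.57 = 153.95 million.
Unemployed = 0.0543 × 153.95 ≈ 8.36 million.

About 8.36 million are unemployed.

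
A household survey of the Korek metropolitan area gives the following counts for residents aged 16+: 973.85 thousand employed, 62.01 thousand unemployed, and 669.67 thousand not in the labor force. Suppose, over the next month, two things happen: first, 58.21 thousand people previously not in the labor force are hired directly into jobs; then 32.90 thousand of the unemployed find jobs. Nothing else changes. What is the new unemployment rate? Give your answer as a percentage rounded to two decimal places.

Initially, labor force = 973.85 + 62.01 = 1,035.86 thousand, so u = 62.01/1,035.86 = 5.99%.
After the first change, employed and labor force both rise by 58.21; unemployed unchanged → E = 1,032.06, U = 62.01, labor force = 1,094.07 thousand.
After the second change, unemployed falls and employed rises by 32.90; labor force unchanged → E = 1,064.96, U = 29.11, labor force = 1,094.07 thousand.
New unemployment rate = 29.11 / 1,094.07 = 2.66%.

New unemployment rate ≈ 2.66%.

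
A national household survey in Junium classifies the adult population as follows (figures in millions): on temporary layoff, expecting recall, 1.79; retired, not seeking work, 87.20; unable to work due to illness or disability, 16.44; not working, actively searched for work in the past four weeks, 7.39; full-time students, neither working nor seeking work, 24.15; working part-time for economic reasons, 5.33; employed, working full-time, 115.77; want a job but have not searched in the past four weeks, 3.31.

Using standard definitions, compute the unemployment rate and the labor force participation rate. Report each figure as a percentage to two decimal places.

Unemployment rate ≈ 7.05%; labor force participation rate ≈ 49.84%.

Employed = 5.33 + 115.77 = 121.10 million (anyone who worked, including part-time for economic reasons, counts as employed).
Unemployed = 1.79 + 7.39 = 9.18 million (jobless and actively searching, or on temporary layoff).
Labor force = 121.10 + 9.18 = 130.28 million.
Not in labor force = 87.20 + 16.44 + 24.15 + 3.31 = 131.10 million (those not working and not actively searching are outside the labor force — including those who want a job but have given up searching).
Civilian working-age population = 130.28 + 131.10 = 261.38 million.
Unemployment rate = 9.18 / 130.28 = 7.05%.
Labor force participation rate = 130.28 / 261.38 = 49.84%.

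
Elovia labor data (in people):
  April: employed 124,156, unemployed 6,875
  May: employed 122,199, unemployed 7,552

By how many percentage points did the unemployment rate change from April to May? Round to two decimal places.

The unemployment rate changed by +0.57 percentage points.

April: labor force = 124,156 + 6,875 = 131,031; u = 6,875/131,031 = 5.25%.
May: labor force = 122,199 + 7,552 = 129,751; u = 7,552/129,751 = 5.82%.
Change = 5.82% − 5.25% = +0.57 pp.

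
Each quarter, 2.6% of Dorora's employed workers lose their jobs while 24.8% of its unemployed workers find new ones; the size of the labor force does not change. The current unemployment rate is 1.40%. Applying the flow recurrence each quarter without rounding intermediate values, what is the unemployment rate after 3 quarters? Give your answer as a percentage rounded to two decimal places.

With a fixed labor force, u_{t+1} = u_t + s·(1−u_t) − f·u_t = u_t·(1−s−f) + s.
Here 1−s−f = 0.726 and s = 0.026.
u_1 = 0.014000 × 0.726 + 0.026 = 0.036164.
u_2 = 0.036164 × 0.726 + 0.026 = 0.052255.
u_3 = 0.052255 × 0.726 + 0.026 = 0.063937.

Unemployment rate after three quarters ≈ 6.39%.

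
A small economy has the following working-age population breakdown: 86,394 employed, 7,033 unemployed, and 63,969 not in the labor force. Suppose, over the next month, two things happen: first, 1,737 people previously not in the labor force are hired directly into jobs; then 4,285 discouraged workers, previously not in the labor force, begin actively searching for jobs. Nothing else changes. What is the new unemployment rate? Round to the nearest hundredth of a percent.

New unemployment rate ≈ 11.38%.

Initially, labor force = 86,394 + 7,033 = 93,427, so u = 7,033/93,427 = 7.53%.
After the first change, employed and labor force both rise by 1,737; unemployed unchanged → E = 88,131, U = 7,033, labor force = 95,164.
After the second change, unemployed and labor force both rise by 4,285 → E = 88,131, U = 11,318, labor force = 99,449.
New unemployment rate = 11,318 / 99,449 = 11.38%.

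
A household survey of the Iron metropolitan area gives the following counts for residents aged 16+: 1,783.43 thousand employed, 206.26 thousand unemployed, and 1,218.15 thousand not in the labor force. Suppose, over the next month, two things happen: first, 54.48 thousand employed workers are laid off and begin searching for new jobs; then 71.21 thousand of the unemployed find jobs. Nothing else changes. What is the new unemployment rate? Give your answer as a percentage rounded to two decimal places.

Initially, labor force = 1,783.43 + 206.26 = 1,989.69 thousand, so u = 206.26/1,989.69 = 10.37%.
After the first change, employed falls and unemployed rises by 54.48; labor force unchanged → E = 1,728.95, U = 260.74, labor force = 1,989.69 thousand.
After the second change, unemployed falls and employed rises by 71.21; labor force unchanged → E = 1,800.16, U = 189.53, labor force = 1,989.69 thousand.
New unemployment rate = 189.53 / 1,989.69 = 9.53%.

New unemployment rate ≈ 9.53%.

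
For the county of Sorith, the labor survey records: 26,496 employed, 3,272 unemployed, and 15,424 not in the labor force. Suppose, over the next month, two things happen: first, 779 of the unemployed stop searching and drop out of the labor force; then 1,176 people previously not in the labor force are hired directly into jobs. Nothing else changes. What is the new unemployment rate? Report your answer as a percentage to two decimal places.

Initially, labor force = 26,496 + 3,272 = 29,768, so u = 3,272/29,768 = 10.99%.
After the first change, unemployed and labor force both fall by 779 → E = 26,496, U = 2,493, labor force = 28,989.
After the second change, employed and labor force both rise by 1,176; unemployed unchanged → E = 27,672, U = 2,493, labor force = 30,165.
New unemployment rate = 2,493 / 30,165 = 8.26%.

New unemployment rate ≈ 8.26%.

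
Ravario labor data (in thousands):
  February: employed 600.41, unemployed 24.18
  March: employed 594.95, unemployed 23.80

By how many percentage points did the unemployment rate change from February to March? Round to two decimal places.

February: labor force = 600.41 + 24.18 = 624.59; u = 24.18/624.59 = 3.87%.
March: labor force = 594.95 + 23.80 = 618.75; u = 23.80/618.75 = 3.85%.
Change = 3.85% − 3.87% = −0.02 pp.

The unemployment rate changed by −0.02 percentage points.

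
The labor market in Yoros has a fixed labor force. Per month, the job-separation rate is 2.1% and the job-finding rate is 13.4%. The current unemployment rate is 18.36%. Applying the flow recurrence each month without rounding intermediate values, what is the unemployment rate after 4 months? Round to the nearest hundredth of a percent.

Unemployment rate after four months ≈ 16.00%.

With a fixed labor force, u_{t+1} = u_t + s·(1−u_t) − f·u_t = u_t·(1−s−f) + s.
Here 1−s−f = 0.845 and s = 0.021.
u_1 = 0.183600 × 0.845 + 0.021 = 0.176142.
u_2 = 0.176142 × 0.845 + 0.021 = 0.169840.
u_3 = 0.169840 × 0.845 + 0.021 = 0.164515.
u_4 = 0.164515 × 0.845 + 0.021 = 0.160015.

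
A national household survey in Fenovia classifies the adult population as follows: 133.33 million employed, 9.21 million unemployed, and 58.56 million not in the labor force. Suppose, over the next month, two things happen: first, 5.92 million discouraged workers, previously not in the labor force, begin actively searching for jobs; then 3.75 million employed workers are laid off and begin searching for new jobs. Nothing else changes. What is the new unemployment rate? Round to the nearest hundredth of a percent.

New unemployment rate ≈ 12.72%.

Initially, labor force = 133.33 + 9.21 = 142.54 million, so u = 9.21/142.54 = 6.46%.
After the first change, unemployed and labor force both rise by 5.92 → E = 133.33, U = 15.13, labor force = 148.46 million.
After the second change, employed falls and unemployed rises by 3.75; labor force unchanged → E = 129.58, U = 18.88, labor force = 148.46 million.
New unemployment rate = 18.88 / 148.46 = 12.72%.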